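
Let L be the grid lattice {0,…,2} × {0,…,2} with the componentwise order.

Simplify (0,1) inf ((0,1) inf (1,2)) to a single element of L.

(0,1)

(0,1) ∧ (1,2) = (0,1)
(0,1) ∧ (0,1) = (0,1)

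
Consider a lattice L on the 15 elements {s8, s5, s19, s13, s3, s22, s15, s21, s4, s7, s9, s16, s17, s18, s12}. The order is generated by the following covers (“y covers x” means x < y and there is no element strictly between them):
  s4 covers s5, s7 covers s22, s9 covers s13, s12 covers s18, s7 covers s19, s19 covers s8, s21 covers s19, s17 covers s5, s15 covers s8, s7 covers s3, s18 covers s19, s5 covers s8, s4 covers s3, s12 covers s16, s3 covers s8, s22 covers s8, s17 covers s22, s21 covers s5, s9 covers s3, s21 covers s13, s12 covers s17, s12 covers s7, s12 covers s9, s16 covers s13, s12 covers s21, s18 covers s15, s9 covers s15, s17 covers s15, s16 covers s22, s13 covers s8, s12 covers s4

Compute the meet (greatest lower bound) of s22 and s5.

s8

Common lower bounds of {s22, s5}: s8.
The greatest among these is s8.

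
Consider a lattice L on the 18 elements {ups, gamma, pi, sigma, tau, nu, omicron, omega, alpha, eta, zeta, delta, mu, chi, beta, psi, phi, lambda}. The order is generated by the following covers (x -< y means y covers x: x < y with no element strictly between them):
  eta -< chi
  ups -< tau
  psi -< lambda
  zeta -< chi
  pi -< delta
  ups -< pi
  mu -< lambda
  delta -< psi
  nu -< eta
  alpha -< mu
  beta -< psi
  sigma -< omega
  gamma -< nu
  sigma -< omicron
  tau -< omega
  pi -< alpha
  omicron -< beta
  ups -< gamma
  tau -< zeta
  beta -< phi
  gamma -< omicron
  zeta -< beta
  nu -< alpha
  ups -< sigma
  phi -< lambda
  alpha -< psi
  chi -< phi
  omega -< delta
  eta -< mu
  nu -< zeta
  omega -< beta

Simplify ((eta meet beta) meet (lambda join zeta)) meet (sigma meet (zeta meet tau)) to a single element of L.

ups

eta ∧ beta = nu
lambda ∨ zeta = lambda
nu ∧ lambda = nu
zeta ∧ tau = tau
sigma ∧ tau = ups
nu ∧ ups = ups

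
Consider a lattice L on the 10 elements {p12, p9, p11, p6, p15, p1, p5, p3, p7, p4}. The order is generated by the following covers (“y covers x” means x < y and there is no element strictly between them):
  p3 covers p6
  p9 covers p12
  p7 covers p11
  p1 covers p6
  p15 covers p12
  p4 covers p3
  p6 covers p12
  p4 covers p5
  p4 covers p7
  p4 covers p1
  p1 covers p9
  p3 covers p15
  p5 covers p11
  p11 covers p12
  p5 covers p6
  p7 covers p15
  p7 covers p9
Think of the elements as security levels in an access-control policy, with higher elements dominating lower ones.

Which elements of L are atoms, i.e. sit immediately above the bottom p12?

The atoms are exactly the elements that cover p12: p11, p15, p6, p9.

p11, p15, p6, p9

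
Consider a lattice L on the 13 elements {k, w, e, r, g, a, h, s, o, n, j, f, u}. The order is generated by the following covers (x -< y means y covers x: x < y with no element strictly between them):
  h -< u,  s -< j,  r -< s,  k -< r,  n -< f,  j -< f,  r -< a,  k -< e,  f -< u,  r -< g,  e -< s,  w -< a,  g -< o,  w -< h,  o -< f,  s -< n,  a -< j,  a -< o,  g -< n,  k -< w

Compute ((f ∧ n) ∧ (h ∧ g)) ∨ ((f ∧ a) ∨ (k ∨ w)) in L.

a

f ∧ n = n
h ∧ g = k
n ∧ k = k
f ∧ a = a
k ∨ w = w
a ∨ w = a
k ∨ a = a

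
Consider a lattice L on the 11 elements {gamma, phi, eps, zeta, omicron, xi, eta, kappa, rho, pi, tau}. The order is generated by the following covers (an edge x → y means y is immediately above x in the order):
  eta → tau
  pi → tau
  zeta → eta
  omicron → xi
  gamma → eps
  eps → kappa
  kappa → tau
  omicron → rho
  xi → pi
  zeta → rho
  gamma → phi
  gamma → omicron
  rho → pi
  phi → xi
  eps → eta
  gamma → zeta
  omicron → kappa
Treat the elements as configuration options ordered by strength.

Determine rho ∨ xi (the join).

pi

Common upper bounds of {rho, xi}: pi, tau.
The least among these is pi.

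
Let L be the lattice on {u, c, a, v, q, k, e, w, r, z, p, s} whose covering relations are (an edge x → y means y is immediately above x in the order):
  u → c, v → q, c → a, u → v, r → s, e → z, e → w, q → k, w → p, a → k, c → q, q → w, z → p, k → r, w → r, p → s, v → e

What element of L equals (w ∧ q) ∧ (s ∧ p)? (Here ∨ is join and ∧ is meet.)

q

w ∧ q = q
s ∧ p = p
q ∧ p = q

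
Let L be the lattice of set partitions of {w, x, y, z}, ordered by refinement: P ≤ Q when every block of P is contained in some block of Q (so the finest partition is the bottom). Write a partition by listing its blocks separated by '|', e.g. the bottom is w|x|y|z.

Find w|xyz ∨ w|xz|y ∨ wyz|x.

The join of w|xyz, w|xz|y, wyz|x merges any blocks that overlap across the partitions, giving wxyz.

wxyz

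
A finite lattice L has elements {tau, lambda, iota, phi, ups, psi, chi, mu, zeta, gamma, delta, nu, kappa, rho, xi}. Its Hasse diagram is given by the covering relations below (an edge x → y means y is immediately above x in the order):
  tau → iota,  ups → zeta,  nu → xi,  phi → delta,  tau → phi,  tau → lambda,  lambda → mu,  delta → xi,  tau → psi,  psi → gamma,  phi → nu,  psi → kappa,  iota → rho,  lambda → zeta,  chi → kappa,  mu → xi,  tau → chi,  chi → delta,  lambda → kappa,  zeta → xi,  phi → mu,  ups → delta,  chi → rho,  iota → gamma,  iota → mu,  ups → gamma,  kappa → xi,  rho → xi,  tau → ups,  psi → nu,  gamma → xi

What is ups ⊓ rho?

Common lower bounds of {ups, rho}: tau.
The greatest among these is tau.

tau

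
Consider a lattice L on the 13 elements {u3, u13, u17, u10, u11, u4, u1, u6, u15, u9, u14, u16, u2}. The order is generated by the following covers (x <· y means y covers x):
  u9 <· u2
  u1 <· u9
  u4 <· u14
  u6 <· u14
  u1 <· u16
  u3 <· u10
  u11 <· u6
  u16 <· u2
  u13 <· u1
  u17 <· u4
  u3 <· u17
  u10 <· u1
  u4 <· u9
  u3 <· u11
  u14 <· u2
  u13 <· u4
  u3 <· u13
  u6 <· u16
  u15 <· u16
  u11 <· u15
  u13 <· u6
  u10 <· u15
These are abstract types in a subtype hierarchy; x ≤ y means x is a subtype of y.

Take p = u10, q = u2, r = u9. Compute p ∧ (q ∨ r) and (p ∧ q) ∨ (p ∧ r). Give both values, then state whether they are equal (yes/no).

q ∨ r = u2, so p ∧ (q ∨ r) = u10 ∧ u2 = u10.
p ∧ q = u10 and p ∧ r = u10, so (p ∧ q) ∨ (p ∧ r) = u10 ∨ u10 = u10.
Equal: yes.

u10; u10; yes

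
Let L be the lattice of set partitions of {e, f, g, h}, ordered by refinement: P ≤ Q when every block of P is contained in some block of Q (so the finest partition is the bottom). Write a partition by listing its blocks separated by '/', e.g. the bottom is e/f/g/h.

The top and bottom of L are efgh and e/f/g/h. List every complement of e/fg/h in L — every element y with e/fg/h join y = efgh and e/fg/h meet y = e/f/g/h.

ef/gh, efh/g, eg/fh, egh/f

Need y with e/fg/h ∨ y = efgh and e/fg/h ∧ y = e/f/g/h.
Checking each element gives: ef/gh, efh/g, eg/fh, egh/f.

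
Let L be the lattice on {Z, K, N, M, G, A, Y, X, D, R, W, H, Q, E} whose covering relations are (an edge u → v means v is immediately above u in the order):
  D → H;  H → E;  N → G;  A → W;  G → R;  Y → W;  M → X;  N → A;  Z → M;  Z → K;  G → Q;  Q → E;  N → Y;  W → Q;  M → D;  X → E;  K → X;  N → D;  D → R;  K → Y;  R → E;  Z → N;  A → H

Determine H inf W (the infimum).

Common lower bounds of {H, W}: A, N, Z.
The greatest among these is A.

A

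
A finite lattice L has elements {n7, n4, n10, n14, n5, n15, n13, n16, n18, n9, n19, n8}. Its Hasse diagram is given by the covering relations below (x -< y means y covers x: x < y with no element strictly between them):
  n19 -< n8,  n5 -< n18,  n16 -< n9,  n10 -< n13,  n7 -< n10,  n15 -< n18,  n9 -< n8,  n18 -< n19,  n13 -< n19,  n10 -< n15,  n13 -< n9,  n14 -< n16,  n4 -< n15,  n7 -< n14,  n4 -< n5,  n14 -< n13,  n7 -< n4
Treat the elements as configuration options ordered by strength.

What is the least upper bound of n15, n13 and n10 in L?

n19

Common upper bounds of {n15, n13, n10}: n19, n8.
The least among these is n19.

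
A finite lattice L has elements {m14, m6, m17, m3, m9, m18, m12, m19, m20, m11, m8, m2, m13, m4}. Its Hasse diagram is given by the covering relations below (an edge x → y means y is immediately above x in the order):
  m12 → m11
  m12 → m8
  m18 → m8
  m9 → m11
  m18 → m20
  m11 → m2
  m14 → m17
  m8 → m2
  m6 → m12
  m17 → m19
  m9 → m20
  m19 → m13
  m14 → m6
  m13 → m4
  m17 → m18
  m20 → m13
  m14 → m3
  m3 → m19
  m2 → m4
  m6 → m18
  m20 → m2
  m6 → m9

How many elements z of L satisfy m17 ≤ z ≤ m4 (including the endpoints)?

The interval [m17, m4] = {m13, m17, m18, m19, m2, m20, m4, m8}, which has 8 elements.

8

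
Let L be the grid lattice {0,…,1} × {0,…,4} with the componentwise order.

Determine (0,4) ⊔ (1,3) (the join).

(1,4)

In a product of chains, the join is componentwise max, giving (1,4).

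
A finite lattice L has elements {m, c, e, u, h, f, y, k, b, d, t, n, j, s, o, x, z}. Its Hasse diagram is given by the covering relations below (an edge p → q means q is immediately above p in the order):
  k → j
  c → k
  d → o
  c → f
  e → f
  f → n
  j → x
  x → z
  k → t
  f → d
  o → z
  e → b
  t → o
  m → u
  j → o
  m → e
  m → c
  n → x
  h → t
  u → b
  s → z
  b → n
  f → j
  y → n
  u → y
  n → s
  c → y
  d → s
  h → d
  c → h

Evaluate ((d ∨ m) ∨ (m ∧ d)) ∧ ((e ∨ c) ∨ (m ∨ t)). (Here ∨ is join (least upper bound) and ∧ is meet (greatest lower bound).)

d ∨ m = d
m ∧ d = m
d ∨ m = d
e ∨ c = f
m ∨ t = t
f ∨ t = o
d ∧ o = d

d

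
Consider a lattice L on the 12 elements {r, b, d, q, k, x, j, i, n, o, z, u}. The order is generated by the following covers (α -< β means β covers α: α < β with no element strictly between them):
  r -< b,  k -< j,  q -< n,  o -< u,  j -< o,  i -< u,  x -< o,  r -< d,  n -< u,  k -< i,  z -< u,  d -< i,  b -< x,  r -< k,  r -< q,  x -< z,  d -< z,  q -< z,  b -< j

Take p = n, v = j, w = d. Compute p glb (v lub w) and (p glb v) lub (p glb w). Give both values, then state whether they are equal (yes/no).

n; r; no

v lub w = u, so p glb (v lub w) = n glb u = n.
p glb v = r and p glb w = r, so (p glb v) lub (p glb w) = r lub r = r.
Equal: no.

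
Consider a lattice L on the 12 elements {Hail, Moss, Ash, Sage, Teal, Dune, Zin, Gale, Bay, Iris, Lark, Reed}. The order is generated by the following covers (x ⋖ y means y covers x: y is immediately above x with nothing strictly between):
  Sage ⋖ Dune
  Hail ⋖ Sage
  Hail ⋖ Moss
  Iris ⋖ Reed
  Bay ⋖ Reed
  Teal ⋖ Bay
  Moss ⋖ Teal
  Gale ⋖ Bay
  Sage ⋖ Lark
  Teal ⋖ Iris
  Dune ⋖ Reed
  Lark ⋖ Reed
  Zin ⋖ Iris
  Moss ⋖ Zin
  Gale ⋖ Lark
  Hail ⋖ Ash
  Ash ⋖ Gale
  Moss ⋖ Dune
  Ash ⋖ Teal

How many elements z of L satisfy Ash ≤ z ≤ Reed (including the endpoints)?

7

The interval [Ash, Reed] = {Ash, Bay, Gale, Iris, Lark, Reed, Teal}, which has 7 elements.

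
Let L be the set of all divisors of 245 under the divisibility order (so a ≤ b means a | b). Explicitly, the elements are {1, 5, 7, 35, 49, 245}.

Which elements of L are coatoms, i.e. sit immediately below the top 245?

The coatoms are exactly the elements covered by 245: 35, 49.

35, 49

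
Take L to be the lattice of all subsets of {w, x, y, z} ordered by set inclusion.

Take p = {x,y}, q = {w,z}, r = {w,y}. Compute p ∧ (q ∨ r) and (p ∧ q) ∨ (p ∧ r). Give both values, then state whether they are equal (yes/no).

{y}; {y}; yes

q ∨ r = {w,y,z}, so p ∧ (q ∨ r) = {x,y} ∧ {w,y,z} = {y}.
p ∧ q = ∅ and p ∧ r = {y}, so (p ∧ q) ∨ (p ∧ r) = ∅ ∨ {y} = {y}.
Equal: yes.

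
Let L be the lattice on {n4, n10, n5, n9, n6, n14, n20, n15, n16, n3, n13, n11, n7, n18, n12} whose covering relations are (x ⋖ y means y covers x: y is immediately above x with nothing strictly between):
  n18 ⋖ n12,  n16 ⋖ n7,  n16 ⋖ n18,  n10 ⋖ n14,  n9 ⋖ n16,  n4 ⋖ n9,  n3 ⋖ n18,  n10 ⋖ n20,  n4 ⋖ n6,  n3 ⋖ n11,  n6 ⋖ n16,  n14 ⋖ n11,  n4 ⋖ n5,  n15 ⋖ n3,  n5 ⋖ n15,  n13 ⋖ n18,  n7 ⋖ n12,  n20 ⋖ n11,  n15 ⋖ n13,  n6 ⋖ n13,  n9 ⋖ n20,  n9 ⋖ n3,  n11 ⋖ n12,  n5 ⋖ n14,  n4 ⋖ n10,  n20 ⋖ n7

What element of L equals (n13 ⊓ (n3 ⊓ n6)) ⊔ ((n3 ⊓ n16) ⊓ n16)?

n3 ∧ n6 = n4
n13 ∧ n4 = n4
n3 ∧ n16 = n9
n9 ∧ n16 = n9
n4 ∨ n9 = n9

n9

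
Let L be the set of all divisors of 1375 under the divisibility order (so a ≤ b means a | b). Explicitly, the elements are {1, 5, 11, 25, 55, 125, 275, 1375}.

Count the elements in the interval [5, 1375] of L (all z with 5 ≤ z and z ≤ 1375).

The interval [5, 1375] = {125, 1375, 25, 275, 5, 55}, which has 6 elements.

6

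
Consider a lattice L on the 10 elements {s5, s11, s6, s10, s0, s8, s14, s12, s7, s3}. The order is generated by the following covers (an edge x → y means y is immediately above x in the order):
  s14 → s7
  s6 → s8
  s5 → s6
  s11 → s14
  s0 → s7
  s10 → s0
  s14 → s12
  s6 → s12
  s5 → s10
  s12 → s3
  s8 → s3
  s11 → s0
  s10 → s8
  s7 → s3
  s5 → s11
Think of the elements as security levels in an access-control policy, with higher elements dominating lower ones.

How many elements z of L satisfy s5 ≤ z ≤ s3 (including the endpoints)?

10

The interval [s5, s3] = {s0, s10, s11, s12, s14, s3, s5, s6, s7, s8}, which has 10 elements.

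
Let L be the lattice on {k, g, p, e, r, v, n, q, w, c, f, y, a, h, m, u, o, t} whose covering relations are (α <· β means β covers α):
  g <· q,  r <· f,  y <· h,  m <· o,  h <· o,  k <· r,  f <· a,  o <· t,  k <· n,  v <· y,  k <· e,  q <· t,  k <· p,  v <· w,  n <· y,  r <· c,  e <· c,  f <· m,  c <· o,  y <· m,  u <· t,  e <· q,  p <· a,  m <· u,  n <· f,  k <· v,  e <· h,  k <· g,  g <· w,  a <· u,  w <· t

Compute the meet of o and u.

m

Common lower bounds of {o, u}: f, k, m, n, r, v, y.
The greatest among these is m.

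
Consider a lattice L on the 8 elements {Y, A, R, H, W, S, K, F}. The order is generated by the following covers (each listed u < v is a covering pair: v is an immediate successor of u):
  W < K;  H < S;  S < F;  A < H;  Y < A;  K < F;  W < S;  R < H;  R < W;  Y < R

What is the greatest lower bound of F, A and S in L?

A

Common lower bounds of {F, A, S}: A, Y.
The greatest among these is A.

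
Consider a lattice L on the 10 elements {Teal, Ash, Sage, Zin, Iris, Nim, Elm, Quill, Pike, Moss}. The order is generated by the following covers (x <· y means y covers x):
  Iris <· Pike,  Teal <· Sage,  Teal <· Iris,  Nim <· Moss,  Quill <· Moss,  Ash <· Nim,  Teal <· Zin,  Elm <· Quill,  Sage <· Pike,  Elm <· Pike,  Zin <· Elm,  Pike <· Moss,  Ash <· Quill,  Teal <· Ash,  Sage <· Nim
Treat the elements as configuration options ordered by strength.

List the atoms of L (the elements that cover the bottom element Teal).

Ash, Iris, Sage, Zin

The atoms are exactly the elements that cover Teal: Ash, Iris, Sage, Zin.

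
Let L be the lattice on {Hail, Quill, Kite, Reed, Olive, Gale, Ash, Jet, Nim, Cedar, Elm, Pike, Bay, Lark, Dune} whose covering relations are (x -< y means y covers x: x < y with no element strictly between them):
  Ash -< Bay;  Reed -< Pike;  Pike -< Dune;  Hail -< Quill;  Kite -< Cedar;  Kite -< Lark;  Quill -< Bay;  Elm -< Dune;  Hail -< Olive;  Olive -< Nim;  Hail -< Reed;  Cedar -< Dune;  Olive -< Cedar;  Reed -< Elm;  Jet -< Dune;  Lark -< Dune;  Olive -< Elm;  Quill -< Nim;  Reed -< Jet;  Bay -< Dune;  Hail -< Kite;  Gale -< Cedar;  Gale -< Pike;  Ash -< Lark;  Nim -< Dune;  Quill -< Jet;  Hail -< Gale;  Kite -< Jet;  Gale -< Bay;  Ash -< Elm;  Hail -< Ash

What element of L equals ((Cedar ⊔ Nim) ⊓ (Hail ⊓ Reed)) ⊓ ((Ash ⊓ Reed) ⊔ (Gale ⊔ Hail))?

Cedar ∨ Nim = Dune
Hail ∧ Reed = Hail
Dune ∧ Hail = Hail
Ash ∧ Reed = Hail
Gale ∨ Hail = Gale
Hail ∨ Gale = Gale
Hail ∧ Gale = Hail

Hail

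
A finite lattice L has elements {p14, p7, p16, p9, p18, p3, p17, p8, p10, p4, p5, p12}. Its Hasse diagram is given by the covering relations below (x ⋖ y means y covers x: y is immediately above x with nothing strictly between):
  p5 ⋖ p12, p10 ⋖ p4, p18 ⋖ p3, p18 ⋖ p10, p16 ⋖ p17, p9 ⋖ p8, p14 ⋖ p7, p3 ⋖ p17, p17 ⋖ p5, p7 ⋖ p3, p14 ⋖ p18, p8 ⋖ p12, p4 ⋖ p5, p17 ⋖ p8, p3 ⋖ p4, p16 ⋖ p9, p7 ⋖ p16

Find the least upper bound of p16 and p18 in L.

Common upper bounds of {p16, p18}: p12, p17, p5, p8.
The least among these is p17.

p17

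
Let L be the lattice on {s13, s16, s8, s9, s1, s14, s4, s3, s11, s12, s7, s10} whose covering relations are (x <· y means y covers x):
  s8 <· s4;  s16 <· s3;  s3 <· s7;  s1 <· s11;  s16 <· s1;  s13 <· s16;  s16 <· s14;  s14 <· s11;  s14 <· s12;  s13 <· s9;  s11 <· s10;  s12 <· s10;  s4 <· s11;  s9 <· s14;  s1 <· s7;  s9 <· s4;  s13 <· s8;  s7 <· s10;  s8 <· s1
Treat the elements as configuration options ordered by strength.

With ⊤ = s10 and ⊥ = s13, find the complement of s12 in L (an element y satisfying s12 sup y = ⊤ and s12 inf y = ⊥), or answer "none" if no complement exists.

s8

Need y with s12 ∨ y = s10 and s12 ∧ y = s13.
Checking each element gives: s8.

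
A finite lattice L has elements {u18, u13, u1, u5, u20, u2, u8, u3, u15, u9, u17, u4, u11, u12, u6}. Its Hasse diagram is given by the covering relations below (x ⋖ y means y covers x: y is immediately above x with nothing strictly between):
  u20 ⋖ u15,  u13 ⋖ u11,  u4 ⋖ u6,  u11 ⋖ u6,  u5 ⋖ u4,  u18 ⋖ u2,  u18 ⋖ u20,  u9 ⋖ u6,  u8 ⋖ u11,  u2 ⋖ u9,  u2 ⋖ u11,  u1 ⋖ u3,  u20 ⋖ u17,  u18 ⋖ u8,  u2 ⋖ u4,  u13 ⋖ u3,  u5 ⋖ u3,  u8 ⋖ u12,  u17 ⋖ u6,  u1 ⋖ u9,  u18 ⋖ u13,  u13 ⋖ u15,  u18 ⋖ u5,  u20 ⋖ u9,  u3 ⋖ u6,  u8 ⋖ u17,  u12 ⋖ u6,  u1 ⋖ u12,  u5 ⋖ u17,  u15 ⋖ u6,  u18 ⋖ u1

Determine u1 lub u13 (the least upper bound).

u3

Common upper bounds of {u1, u13}: u3, u6.
The least among these is u3.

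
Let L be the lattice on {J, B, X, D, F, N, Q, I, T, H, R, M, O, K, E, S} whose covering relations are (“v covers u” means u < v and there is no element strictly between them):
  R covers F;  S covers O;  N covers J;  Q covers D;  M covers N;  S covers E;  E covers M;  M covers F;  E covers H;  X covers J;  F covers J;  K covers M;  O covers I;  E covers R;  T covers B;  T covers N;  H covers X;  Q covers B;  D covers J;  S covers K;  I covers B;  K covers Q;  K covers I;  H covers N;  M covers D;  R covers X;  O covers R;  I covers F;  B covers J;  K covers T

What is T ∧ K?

Common lower bounds of {T, K}: B, J, N, T.
The greatest among these is T.

T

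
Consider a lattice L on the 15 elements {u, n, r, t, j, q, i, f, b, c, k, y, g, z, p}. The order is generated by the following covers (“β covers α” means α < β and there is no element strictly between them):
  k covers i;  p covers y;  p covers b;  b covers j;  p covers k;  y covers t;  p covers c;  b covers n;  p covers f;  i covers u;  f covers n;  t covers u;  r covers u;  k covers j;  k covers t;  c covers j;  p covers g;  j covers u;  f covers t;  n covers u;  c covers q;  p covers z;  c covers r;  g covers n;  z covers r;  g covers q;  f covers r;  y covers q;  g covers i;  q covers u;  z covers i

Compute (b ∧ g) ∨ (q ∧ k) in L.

n

b ∧ g = n
q ∧ k = u
n ∨ u = n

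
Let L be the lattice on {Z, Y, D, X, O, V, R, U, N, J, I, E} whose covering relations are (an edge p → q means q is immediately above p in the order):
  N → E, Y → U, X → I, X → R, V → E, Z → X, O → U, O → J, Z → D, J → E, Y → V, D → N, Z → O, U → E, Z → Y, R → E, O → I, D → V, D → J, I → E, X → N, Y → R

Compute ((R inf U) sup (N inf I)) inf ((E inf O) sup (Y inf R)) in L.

R ∧ U = Y
N ∧ I = X
Y ∨ X = R
E ∧ O = O
Y ∧ R = Y
O ∨ Y = U
R ∧ U = Y

Y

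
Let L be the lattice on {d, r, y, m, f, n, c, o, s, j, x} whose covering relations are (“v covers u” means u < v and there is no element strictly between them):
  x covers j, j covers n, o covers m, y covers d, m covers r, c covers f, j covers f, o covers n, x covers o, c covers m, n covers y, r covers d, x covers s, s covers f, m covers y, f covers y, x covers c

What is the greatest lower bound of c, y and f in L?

y

Common lower bounds of {c, y, f}: d, y.
The greatest among these is y.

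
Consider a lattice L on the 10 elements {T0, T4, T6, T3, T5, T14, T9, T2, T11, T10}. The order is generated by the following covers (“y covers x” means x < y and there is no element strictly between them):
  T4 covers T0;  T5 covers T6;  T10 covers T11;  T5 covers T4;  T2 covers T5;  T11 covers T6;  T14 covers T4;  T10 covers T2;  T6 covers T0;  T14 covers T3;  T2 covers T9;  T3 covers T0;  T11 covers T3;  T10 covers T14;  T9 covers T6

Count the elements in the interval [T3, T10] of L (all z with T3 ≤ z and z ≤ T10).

The interval [T3, T10] = {T10, T11, T14, T3}, which has 4 elements.

4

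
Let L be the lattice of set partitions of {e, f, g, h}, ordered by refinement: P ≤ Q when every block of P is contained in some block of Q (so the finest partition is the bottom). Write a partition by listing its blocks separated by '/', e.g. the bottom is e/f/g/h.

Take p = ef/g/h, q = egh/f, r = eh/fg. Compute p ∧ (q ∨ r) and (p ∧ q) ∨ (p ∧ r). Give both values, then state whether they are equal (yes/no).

ef/g/h; e/f/g/h; no

q ∨ r = efgh, so p ∧ (q ∨ r) = ef/g/h ∧ efgh = ef/g/h.
p ∧ q = e/f/g/h and p ∧ r = e/f/g/h, so (p ∧ q) ∨ (p ∧ r) = e/f/g/h ∨ e/f/g/h = e/f/g/h.
Equal: no.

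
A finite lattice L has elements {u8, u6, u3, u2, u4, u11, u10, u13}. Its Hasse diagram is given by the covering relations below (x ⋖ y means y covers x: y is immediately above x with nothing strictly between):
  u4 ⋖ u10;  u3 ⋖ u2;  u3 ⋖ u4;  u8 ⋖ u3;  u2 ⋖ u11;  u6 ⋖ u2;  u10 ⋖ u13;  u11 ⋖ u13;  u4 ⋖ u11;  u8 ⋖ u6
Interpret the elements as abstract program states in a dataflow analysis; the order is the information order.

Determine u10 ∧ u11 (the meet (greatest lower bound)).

u4

Common lower bounds of {u10, u11}: u3, u4, u8.
The greatest among these is u4.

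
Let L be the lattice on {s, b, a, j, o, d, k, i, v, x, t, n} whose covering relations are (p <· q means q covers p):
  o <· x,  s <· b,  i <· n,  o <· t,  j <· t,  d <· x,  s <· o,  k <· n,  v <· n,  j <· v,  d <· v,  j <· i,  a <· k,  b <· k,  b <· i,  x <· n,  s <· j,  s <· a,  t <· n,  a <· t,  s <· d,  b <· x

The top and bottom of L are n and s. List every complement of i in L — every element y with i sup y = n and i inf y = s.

a, d, o

Need y with i ∨ y = n and i ∧ y = s.
Checking each element gives: a, d, o.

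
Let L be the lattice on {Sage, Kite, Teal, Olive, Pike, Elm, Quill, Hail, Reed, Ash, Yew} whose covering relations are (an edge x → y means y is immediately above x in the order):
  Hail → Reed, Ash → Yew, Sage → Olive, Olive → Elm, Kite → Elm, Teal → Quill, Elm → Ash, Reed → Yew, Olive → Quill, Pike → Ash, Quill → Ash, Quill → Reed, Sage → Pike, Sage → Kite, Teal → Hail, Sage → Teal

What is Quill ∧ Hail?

Teal

Common lower bounds of {Quill, Hail}: Sage, Teal.
The greatest among these is Teal.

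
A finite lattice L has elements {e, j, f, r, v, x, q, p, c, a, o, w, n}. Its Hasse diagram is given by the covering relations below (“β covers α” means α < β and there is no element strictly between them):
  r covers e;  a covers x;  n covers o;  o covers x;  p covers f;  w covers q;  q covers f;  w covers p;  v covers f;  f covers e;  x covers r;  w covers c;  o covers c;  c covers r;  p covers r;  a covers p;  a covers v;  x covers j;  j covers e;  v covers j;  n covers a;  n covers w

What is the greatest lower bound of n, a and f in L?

Common lower bounds of {n, a, f}: e, f.
The greatest among these is f.

f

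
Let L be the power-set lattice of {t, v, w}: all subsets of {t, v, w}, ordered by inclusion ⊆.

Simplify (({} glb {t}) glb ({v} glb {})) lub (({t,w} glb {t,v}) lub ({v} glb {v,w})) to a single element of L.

{t,v}

{} ∧ {t} = {}
{v} ∧ {} = {}
{} ∧ {} = {}
{t,w} ∧ {t,v} = {t}
{v} ∧ {v,w} = {v}
{t} ∨ {v} = {t,v}
{} ∨ {t,v} = {t,v}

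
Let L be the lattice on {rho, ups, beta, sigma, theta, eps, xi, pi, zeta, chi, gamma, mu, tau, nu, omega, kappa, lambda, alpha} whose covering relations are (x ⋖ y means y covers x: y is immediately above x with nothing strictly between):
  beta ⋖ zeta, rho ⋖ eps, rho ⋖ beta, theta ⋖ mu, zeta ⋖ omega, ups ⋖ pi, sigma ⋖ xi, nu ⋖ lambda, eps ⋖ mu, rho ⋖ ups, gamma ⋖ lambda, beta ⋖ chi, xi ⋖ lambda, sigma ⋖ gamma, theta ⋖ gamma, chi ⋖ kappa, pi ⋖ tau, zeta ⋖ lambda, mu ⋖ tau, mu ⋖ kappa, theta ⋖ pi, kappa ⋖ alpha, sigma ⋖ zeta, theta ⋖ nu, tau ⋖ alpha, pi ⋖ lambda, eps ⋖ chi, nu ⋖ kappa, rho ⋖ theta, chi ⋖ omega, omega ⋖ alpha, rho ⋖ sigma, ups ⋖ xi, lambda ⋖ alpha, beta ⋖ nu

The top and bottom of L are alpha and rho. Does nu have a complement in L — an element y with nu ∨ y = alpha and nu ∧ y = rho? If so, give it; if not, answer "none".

For every candidate y, either nu ∨ y ≠ alpha or nu ∧ y ≠ rho; no complement exists.

none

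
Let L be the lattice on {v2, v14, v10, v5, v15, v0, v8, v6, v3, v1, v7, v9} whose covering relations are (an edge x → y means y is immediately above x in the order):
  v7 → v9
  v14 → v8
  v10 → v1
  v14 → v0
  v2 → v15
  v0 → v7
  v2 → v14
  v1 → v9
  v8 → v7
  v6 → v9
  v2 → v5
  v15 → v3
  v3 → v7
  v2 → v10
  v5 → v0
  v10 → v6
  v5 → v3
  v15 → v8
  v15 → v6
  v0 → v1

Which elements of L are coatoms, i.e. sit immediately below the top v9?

The coatoms are exactly the elements covered by v9: v1, v6, v7.

v1, v6, v7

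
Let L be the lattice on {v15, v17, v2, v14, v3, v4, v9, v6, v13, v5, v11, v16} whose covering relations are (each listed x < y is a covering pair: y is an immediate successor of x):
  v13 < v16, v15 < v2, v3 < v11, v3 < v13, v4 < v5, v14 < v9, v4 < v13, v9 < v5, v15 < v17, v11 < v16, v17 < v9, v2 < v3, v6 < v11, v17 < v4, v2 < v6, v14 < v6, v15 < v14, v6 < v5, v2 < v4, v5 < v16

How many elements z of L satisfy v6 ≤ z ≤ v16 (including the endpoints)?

The interval [v6, v16] = {v11, v16, v5, v6}, which has 4 elements.

4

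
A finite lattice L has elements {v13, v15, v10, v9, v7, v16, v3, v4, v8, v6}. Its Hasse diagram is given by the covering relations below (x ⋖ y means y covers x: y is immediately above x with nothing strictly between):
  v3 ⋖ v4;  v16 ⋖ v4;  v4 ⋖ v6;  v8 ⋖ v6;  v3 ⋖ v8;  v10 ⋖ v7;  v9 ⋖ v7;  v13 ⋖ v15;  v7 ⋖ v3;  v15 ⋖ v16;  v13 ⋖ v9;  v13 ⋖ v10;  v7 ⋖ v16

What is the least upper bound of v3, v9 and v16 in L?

Common upper bounds of {v3, v9, v16}: v4, v6.
The least among these is v4.

v4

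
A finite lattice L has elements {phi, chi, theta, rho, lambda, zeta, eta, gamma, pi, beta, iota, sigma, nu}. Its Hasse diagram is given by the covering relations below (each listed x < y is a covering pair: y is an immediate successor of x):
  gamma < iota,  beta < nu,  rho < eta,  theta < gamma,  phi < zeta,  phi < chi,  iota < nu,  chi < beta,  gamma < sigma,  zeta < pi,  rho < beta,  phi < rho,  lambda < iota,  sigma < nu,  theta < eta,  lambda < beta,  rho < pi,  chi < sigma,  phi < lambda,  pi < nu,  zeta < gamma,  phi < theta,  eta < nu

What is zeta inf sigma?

zeta

Common lower bounds of {zeta, sigma}: phi, zeta.
The greatest among these is zeta.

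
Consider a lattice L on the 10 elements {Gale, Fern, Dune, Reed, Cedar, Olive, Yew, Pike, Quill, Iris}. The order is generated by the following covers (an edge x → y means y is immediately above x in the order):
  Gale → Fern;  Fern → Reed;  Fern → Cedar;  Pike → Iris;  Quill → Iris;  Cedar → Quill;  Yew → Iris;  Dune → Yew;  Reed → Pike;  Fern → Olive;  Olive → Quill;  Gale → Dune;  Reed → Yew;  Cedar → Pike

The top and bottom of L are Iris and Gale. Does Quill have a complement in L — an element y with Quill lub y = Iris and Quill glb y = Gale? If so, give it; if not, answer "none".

Dune

Need y with Quill ∨ y = Iris and Quill ∧ y = Gale.
Checking each element gives: Dune.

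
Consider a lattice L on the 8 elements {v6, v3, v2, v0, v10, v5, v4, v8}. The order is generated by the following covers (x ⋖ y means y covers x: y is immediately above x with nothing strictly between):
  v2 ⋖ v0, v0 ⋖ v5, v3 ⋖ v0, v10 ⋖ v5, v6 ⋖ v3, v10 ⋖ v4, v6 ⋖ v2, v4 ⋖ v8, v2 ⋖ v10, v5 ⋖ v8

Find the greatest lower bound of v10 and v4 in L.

Common lower bounds of {v10, v4}: v10, v2, v6.
The greatest among these is v10.

v10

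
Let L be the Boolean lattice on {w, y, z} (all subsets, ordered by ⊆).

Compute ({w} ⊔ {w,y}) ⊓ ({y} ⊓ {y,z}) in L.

{w} ∨ {w,y} = {w,y}
{y} ∧ {y,z} = {y}
{w,y} ∧ {y} = {y}

{y}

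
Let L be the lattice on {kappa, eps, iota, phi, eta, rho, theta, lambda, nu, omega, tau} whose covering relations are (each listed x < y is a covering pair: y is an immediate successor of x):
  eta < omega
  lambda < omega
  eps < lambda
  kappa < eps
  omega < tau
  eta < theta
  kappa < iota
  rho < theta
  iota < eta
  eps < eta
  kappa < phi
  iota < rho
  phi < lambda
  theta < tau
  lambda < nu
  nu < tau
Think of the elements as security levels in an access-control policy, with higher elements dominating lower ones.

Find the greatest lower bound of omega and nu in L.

Common lower bounds of {omega, nu}: eps, kappa, lambda, phi.
The greatest among these is lambda.

lambda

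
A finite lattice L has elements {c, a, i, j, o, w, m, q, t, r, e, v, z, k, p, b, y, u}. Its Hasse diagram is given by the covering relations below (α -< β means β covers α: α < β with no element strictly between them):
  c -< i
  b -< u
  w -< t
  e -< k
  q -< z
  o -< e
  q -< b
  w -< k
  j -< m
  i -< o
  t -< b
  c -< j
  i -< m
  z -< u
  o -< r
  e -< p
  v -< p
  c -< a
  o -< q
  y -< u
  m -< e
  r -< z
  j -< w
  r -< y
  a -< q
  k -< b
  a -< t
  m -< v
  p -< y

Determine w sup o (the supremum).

k

Common upper bounds of {w, o}: b, k, u.
The least among these is k.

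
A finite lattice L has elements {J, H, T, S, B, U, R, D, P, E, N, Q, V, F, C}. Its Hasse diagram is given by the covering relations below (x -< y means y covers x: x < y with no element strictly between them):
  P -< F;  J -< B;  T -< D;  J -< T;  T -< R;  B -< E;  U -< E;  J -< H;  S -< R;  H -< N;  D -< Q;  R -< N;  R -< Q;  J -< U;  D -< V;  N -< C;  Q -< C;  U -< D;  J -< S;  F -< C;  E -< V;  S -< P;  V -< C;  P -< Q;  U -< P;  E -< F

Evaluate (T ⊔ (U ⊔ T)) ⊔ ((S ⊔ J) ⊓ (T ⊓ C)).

U ∨ T = D
T ∨ D = D
S ∨ J = S
T ∧ C = T
S ∧ T = J
D ∨ J = D

D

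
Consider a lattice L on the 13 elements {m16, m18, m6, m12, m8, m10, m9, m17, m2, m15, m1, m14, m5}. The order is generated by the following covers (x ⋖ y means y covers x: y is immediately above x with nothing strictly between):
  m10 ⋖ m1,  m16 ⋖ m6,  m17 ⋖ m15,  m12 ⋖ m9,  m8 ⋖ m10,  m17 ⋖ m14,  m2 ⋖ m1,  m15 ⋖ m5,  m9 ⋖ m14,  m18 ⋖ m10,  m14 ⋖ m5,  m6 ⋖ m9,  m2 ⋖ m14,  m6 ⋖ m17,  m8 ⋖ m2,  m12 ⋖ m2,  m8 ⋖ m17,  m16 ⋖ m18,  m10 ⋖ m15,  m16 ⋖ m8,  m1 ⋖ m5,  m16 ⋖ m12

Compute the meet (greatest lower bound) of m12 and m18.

m16

Common lower bounds of {m12, m18}: m16.
The greatest among these is m16.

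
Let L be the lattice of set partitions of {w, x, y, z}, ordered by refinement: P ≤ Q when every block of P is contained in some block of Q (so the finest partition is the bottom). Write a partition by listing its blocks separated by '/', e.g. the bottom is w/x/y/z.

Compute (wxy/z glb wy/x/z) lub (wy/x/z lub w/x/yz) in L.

wyz/x

wxy/z ∧ wy/x/z = wy/x/z
wy/x/z ∨ w/x/yz = wyz/x
wy/x/z ∨ wyz/x = wyz/x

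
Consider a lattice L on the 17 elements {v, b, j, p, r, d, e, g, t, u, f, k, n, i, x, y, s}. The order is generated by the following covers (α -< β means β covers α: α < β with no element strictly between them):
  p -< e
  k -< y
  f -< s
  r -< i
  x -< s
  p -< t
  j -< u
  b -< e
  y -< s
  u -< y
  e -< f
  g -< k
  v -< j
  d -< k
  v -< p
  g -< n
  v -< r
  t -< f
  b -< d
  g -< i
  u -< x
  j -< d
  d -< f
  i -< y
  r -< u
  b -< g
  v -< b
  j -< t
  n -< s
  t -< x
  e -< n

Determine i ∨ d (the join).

Common upper bounds of {i, d}: s, y.
The least among these is y.

y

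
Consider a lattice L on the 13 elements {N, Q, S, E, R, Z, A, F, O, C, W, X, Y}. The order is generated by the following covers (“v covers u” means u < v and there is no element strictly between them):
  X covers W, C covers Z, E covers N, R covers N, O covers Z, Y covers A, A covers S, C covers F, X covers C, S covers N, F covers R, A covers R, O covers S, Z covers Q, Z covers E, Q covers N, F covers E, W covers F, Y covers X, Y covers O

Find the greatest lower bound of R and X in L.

Common lower bounds of {R, X}: N, R.
The greatest among these is R.

R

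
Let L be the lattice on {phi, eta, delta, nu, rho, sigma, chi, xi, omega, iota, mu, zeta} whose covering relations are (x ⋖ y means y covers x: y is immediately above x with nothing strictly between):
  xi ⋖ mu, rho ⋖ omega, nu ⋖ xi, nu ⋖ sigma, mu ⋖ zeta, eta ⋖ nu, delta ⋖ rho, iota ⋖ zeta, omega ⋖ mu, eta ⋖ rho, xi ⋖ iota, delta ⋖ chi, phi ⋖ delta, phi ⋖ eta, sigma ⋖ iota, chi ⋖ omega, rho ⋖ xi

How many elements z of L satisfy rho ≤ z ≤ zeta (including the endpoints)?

The interval [rho, zeta] = {iota, mu, omega, rho, xi, zeta}, which has 6 elements.

6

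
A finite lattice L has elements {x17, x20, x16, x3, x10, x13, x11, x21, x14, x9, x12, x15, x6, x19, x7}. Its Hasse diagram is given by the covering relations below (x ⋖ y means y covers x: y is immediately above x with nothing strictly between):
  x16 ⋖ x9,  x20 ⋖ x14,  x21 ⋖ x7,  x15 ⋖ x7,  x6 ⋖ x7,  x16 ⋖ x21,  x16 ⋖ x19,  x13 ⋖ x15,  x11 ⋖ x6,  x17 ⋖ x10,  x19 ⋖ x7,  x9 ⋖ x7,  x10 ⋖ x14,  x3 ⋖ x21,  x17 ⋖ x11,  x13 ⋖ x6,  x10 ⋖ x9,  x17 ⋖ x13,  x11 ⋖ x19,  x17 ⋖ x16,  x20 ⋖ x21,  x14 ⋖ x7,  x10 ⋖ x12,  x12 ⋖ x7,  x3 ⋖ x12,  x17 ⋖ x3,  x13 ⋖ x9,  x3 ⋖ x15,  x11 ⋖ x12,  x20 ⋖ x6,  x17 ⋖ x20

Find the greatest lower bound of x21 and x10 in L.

x17

Common lower bounds of {x21, x10}: x17.
The greatest among these is x17.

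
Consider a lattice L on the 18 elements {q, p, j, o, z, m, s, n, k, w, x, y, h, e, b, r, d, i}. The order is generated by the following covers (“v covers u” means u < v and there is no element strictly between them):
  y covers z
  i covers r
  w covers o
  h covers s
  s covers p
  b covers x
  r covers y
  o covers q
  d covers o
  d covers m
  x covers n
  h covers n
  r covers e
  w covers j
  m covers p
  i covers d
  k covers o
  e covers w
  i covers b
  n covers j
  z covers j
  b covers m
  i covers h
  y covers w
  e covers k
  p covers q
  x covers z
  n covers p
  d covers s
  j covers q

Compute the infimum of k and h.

Common lower bounds of {k, h}: q.
The greatest among these is q.

q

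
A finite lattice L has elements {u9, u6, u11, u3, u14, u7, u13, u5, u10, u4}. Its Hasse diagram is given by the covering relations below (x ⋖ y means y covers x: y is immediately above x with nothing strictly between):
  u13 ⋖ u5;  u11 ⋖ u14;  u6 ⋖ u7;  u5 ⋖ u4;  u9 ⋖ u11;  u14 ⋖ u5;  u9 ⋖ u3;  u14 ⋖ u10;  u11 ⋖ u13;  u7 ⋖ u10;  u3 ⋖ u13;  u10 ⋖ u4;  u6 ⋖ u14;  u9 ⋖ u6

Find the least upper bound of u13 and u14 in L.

Common upper bounds of {u13, u14}: u4, u5.
The least among these is u5.

u5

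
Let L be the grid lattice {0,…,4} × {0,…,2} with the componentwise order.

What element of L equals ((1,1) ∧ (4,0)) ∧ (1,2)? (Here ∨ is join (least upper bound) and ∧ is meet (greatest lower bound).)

(1,1) ∧ (4,0) = (1,0)
(1,0) ∧ (1,2) = (1,0)

(1,0)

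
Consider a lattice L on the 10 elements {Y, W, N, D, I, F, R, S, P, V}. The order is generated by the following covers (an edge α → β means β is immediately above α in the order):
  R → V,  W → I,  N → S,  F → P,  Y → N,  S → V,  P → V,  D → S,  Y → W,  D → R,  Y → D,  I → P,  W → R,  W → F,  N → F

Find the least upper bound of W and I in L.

Common upper bounds of {W, I}: I, P, V.
The least among these is I.

I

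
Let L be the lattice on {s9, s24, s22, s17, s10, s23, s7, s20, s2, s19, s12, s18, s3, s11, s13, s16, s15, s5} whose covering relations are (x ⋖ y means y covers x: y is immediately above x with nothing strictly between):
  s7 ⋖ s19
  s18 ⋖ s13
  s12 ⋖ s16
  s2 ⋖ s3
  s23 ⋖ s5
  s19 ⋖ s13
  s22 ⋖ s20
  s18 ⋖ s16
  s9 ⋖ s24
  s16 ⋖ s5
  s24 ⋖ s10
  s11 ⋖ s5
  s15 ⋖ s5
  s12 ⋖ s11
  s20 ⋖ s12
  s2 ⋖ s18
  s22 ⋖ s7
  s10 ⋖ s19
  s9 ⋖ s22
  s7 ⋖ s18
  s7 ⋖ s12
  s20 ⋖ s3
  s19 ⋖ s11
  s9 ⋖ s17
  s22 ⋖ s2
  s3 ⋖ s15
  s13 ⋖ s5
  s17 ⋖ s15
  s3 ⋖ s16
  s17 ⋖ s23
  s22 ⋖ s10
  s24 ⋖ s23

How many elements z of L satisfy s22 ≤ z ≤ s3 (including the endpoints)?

4

The interval [s22, s3] = {s2, s20, s22, s3}, which has 4 elements.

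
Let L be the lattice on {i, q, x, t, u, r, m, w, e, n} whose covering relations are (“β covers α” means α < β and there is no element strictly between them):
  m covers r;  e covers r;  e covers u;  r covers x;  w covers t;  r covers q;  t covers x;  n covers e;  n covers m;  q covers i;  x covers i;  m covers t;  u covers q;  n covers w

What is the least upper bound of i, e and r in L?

Common upper bounds of {i, e, r}: e, n.
The least among these is e.

e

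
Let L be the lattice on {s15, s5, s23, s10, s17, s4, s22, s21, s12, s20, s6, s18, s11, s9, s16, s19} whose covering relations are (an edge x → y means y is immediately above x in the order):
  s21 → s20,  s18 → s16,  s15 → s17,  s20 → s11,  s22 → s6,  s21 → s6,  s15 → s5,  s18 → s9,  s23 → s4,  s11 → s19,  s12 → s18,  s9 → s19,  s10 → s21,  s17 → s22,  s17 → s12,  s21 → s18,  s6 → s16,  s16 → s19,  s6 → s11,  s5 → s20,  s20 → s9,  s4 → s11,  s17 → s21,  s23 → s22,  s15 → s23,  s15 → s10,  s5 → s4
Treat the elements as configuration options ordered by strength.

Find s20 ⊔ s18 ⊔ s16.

Common upper bounds of {s20, s18, s16}: s19.
The least among these is s19.

s19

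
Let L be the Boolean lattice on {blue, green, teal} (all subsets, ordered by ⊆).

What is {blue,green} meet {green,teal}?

{green}

Under ⊆, meet is intersection: {blue,green} ∩ {green,teal} = {green}.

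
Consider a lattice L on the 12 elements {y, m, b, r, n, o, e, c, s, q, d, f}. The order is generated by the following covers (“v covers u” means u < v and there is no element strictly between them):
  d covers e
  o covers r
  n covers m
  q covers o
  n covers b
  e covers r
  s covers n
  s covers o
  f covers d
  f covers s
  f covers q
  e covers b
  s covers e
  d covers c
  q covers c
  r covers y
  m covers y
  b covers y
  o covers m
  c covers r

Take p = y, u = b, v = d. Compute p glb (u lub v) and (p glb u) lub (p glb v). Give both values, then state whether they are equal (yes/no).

y; y; yes

u lub v = d, so p glb (u lub v) = y glb d = y.
p glb u = y and p glb v = y, so (p glb u) lub (p glb v) = y lub y = y.
Equal: yes.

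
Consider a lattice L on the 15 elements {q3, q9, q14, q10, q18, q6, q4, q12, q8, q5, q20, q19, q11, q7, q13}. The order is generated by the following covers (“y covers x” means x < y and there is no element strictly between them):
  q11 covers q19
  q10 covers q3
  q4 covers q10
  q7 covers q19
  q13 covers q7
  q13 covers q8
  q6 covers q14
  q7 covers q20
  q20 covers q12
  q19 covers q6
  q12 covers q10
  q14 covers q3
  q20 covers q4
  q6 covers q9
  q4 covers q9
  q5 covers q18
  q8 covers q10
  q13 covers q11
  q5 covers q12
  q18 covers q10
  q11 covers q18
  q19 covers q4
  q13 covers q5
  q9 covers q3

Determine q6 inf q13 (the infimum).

q6

Common lower bounds of {q6, q13}: q14, q3, q6, q9.
The greatest among these is q6.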